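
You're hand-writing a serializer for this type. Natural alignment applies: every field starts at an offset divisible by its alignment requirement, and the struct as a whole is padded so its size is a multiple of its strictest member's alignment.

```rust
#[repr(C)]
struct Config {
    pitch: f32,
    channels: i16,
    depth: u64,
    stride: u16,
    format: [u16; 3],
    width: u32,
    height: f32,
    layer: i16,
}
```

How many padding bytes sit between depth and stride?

0

@0: pitch [4B, align 4] → 4
@4: channels [2B, align 2] → 6
+2 pad (align 8)
@8: depth [8B, align 8] → 16
@16: stride [2B, align 2] → 18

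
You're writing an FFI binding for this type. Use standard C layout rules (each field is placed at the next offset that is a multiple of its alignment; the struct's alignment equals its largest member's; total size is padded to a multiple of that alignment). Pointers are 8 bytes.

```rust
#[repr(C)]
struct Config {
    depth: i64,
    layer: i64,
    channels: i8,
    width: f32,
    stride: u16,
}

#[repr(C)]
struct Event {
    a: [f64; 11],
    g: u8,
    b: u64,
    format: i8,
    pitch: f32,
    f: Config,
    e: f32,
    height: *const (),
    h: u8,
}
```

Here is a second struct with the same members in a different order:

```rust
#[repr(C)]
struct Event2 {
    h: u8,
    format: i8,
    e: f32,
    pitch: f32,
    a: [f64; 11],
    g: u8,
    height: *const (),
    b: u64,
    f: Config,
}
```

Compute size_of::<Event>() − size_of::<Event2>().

8

Config: 0..8  depth  (8B, 8-aligned); 8..16  layer  (8B, 8-aligned); 16..17  channels  (1B, 1-aligned); 17..20  -- padding (3B); 20..24  width  (4B, 4-aligned); 24..26  stride  (2B, 2-aligned); 26..32  -- tail padding (6B); sizeof = 32, alignof = 8
0..88  a  (88B, 8-aligned)
88..89  g  (1B, 1-aligned)
89..96  -- padding (7B)
96..104  b  (8B, 8-aligned)
104..105  format  (1B, 1-aligned)
105..108  -- padding (3B)
108..112  pitch  (4B, 4-aligned)
112..144  f  (32B, 8-aligned)
144..148  e  (4B, 4-aligned)
148..152  -- padding (4B)
152..160  height  (8B, 8-aligned)
160..161  h  (1B, 1-aligned)
161..168  -- tail padding (7B)
sizeof = 168, alignof = 8
— Event2 —
0..1  h  (1B, 1-aligned)
1..2  format  (1B, 1-aligned)
2..4  -- padding (2B)
4..8  e  (4B, 4-aligned)
8..12  pitch  (4B, 4-aligned)
12..16  -- padding (4B)
16..104  a  (88B, 8-aligned)
104..105  g  (1B, 1-aligned)
105..112  -- padding (7B)
112..120  height  (8B, 8-aligned)
120..128  b  (8B, 8-aligned)
128..160  f  (32B, 8-aligned)
sizeof = 160, alignof = 8
168 − 160 = 8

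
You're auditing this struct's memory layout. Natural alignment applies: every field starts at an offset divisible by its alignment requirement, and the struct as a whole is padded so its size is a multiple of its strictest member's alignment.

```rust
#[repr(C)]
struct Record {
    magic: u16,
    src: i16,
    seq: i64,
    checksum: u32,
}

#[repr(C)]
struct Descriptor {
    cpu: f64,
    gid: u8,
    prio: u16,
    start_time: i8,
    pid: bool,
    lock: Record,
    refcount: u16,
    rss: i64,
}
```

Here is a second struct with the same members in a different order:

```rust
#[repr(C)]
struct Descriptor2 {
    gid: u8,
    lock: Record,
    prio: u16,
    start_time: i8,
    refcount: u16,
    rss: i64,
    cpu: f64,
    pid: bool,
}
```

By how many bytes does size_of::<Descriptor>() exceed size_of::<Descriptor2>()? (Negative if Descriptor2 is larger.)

Record: @0: magic [2B, align 2] → 2; @2: src [2B, align 2] → 4; +4 pad (align 8); @8: seq [8B, align 8] → 16; @16: checksum [4B, align 4] → 20; +4 tail pad (align 8); size 24, align 8
@0: cpu [8B, align 8] → 8
@8: gid [1B, align 1] → 9
+1 pad (align 2)
@10: prio [2B, align 2] → 12
@12: start_time [1B, align 1] → 13
@13: pid [1B, align 1] → 14
+2 pad (align 8)
@16: lock [24B, align 8] → 40
@40: refcount [2B, align 2] → 42
+6 pad (align 8)
@48: rss [8B, align 8] → 56
size 56, align 8
— Descriptor2 —
@0: gid [1B, align 1] → 1
+7 pad (align 8)
@8: lock [24B, align 8] → 32
@32: prio [2B, align 2] → 34
@34: start_time [1B, align 1] → 35
+1 pad (align 2)
@36: refcount [2B, align 2] → 38
+2 pad (align 8)
@40: rss [8B, align 8] → 48
@48: cpu [8B, align 8] → 56
@56: pid [1B, align 1] → 57
+7 tail pad (align 8)
size 64, align 8
56 − 64 = -8

-8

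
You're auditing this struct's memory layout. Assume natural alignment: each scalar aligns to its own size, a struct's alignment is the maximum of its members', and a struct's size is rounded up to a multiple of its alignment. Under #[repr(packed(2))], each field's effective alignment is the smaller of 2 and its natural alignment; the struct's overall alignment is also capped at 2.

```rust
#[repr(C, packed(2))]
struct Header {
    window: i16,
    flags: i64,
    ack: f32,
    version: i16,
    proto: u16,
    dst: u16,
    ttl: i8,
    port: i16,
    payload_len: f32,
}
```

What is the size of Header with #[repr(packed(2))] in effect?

28

@0: window [2B, align 2] → 2
@2: flags [8B, align 2] → 10
@10: ack [4B, align 2] → 14
@14: version [2B, align 2] → 16
@16: proto [2B, align 2] → 18
@18: dst [2B, align 2] → 20
@20: ttl [1B, align 1] → 21
+1 pad (align 2)
@22: port [2B, align 2] → 24
@24: payload_len [4B, align 2] → 28
size 28, align 2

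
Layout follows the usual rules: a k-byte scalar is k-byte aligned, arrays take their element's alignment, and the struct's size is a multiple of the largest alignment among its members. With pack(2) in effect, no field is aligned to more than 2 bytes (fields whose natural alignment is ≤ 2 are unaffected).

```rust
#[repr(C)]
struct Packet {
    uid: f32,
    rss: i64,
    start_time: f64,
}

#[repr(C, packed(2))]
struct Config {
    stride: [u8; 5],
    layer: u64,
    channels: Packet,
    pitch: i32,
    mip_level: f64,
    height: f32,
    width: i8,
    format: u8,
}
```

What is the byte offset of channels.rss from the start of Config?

Packet: 0..4  uid  (4B, 4-aligned); 4..8  -- padding (4B); 8..16  rss  (8B, 8-aligned); 16..24  start_time  (8B, 8-aligned); sizeof = 24, alignof = 8
0..5  stride  (5B, 1-aligned)
5..6  -- padding (1B)
6..14  layer  (8B, 2-aligned)
14..38  channels  (24B, 2-aligned)
within Packet: rss at 8
14 + 8 = 22

22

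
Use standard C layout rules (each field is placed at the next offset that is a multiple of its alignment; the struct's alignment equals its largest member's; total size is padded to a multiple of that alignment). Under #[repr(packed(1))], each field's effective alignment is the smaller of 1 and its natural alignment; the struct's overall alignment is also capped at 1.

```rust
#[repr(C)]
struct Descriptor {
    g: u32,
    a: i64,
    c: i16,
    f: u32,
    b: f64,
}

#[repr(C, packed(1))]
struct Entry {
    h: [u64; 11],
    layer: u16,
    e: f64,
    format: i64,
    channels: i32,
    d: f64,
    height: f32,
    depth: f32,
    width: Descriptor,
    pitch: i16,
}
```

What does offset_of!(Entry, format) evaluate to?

Descriptor: @0: g [4B, align 4] → 4; +4 pad (align 8); @8: a [8B, align 8] → 16; @16: c [2B, align 2] → 18; +2 pad (align 4); @20: f [4B, align 4] → 24; @24: b [8B, align 8] → 32; size 32, align 8
@0: h [88B, align 1] → 88
@88: layer [2B, align 1] → 90
@90: e [8B, align 1] → 98
@98: format [8B, align 1] → 106

98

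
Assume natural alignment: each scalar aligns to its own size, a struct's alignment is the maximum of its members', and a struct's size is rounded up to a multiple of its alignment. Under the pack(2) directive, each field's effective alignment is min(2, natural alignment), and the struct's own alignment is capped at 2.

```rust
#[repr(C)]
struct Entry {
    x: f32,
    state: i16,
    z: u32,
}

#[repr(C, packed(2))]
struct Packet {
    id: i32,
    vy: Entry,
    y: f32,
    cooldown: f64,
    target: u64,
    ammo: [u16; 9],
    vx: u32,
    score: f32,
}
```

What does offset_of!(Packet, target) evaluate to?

Entry: 0..4  x  (4B, 4-aligned); 4..6  state  (2B, 2-aligned); 6..8  -- padding (2B); 8..12  z  (4B, 4-aligned); sizeof = 12, alignof = 4
0..4  id  (4B, 2-aligned)
4..16  vy  (12B, 2-aligned)
16..20  y  (4B, 2-aligned)
20..28  cooldown  (8B, 2-aligned)
28..36  target  (8B, 2-aligned)

28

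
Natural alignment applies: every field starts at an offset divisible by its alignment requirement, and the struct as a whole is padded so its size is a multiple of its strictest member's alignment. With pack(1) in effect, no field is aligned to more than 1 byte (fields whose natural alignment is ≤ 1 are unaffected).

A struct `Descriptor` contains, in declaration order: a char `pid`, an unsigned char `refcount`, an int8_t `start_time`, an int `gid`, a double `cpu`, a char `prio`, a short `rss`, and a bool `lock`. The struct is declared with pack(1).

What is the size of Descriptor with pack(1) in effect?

0..1  pid  (1B, 1-aligned)
1..2  refcount  (1B, 1-aligned)
2..3  start_time  (1B, 1-aligned)
3..7  gid  (4B, 1-aligned)
7..15  cpu  (8B, 1-aligned)
15..16  prio  (1B, 1-aligned)
16..18  rss  (2B, 1-aligned)
18..19  lock  (1B, 1-aligned)
sizeof = 19, alignof = 1

19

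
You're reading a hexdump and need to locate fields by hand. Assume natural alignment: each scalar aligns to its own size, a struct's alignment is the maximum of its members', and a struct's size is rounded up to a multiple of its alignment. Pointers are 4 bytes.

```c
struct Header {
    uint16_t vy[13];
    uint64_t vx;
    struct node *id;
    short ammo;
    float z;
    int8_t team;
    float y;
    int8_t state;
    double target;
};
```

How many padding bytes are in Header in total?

14

vy at 0 (size 26, align 2) → ends 26
pad 6 to align 8 for vx
vx at 32 (size 8, align 8) → ends 40
id at 40 (size 4, align 4) → ends 44
ammo at 44 (size 2, align 2) → ends 46
pad 2 to align 4 for z
z at 48 (size 4, align 4) → ends 52
team at 52 (size 1, align 1) → ends 53
pad 3 to align 4 for y
y at 56 (size 4, align 4) → ends 60
state at 60 (size 1, align 1) → ends 61
pad 3 to align 8 for target
target at 64 (size 8, align 8) → ends 72
total 72 bytes, alignment 8
data bytes 58, size 72 → padding 14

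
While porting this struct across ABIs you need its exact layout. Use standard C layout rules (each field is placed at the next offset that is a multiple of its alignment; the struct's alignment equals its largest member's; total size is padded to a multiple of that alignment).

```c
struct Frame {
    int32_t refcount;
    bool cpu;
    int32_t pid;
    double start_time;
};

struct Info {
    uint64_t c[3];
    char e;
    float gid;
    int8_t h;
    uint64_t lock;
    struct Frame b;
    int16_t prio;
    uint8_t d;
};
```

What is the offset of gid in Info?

28

Frame: 0..4  refcount  (4B, 4-aligned); 4..5  cpu  (1B, 1-aligned); 5..8  -- padding (3B); 8..12  pid  (4B, 4-aligned); 12..16  -- padding (4B); 16..24  start_time  (8B, 8-aligned); sizeof = 24, alignof = 8
0..24  c  (24B, 8-aligned)
24..25  e  (1B, 1-aligned)
25..28  -- padding (3B)
28..32  gid  (4B, 4-aligned)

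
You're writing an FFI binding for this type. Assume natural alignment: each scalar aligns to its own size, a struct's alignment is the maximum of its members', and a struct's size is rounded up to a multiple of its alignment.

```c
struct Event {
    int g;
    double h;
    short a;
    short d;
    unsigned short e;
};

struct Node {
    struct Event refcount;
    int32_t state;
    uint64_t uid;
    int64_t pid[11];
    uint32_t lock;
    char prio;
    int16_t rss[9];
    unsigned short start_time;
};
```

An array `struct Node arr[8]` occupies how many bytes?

1280

Event: @0: g [4B, align 4] → 4; +4 pad (align 8); @8: h [8B, align 8] → 16; @16: a [2B, align 2] → 18; @18: d [2B, align 2] → 20; @20: e [2B, align 2] → 22; +2 tail pad (align 8); size 24, align 8
@0: refcount [24B, align 8] → 24
@24: state [4B, align 4] → 28
+4 pad (align 8)
@32: uid [8B, align 8] → 40
@40: pid [88B, align 8] → 128
@128: lock [4B, align 4] → 132
@132: prio [1B, align 1] → 133
+1 pad (align 2)
@134: rss [18B, align 2] → 152
@152: start_time [2B, align 2] → 154
+6 tail pad (align 8)
size 160, align 8
array of 8: 8 × 160 = 1280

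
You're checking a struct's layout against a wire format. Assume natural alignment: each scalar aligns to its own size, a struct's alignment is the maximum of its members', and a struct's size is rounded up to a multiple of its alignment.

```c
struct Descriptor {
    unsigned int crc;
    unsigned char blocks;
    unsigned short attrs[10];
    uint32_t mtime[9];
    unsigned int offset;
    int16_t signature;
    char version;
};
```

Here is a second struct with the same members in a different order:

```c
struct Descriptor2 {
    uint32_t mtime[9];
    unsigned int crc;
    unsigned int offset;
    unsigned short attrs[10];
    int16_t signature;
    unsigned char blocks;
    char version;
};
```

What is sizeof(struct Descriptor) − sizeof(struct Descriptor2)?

4

@0: crc [4B, align 4] → 4
@4: blocks [1B, align 1] → 5
+1 pad (align 2)
@6: attrs [20B, align 2] → 26
+2 pad (align 4)
@28: mtime [36B, align 4] → 64
@64: offset [4B, align 4] → 68
@68: signature [2B, align 2] → 70
@70: version [1B, align 1] → 71
+1 tail pad (align 4)
size 72, align 4
— Descriptor2 —
@0: mtime [36B, align 4] → 36
@36: crc [4B, align 4] → 40
@40: offset [4B, align 4] → 44
@44: attrs [20B, align 2] → 64
@64: signature [2B, align 2] → 66
@66: blocks [1B, align 1] → 67
@67: version [1B, align 1] → 68
size 68, align 4
72 − 68 = 4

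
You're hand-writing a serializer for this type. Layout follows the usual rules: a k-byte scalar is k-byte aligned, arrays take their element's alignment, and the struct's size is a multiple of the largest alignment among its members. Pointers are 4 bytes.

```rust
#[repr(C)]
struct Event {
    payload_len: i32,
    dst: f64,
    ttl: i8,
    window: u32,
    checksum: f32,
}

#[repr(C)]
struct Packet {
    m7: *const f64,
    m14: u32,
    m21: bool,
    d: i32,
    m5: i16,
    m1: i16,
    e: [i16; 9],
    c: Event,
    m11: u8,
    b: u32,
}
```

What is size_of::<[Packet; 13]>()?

1040

Event: payload_len at 0 (size 4, align 4) → ends 4; pad 4 to align 8 for dst; dst at 8 (size 8, align 8) → ends 16; ttl at 16 (size 1, align 1) → ends 17; pad 3 to align 4 for window; window at 20 (size 4, align 4) → ends 24; checksum at 24 (size 4, align 4) → ends 28; tail pad 4 to reach multiple of 8; total 32 bytes, alignment 8
m7 at 0 (size 4, align 4) → ends 4
m14 at 4 (size 4, align 4) → ends 8
m21 at 8 (size 1, align 1) → ends 9
pad 3 to align 4 for d
d at 12 (size 4, align 4) → ends 16
m5 at 16 (size 2, align 2) → ends 18
m1 at 18 (size 2, align 2) → ends 20
e at 20 (size 18, align 2) → ends 38
pad 2 to align 8 for c
c at 40 (size 32, align 8) → ends 72
m11 at 72 (size 1, align 1) → ends 73
pad 3 to align 4 for b
b at 76 (size 4, align 4) → ends 80
total 80 bytes, alignment 8
array of 13: 13 × 80 = 1040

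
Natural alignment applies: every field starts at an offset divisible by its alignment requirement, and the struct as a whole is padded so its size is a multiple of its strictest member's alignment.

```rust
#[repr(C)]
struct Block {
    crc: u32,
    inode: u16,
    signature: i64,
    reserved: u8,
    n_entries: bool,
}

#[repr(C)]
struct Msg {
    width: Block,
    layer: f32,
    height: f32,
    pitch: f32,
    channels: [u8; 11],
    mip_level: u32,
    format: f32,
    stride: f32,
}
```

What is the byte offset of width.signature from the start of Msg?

8

Block: 0..4  crc  (4B, 4-aligned); 4..6  inode  (2B, 2-aligned); 6..8  -- padding (2B); 8..16  signature  (8B, 8-aligned); 16..17  reserved  (1B, 1-aligned); 17..18  n_entries  (1B, 1-aligned); 18..24  -- tail padding (6B); sizeof = 24, alignof = 8
0..24  width  (24B, 8-aligned)
within Block: signature at 8
0 + 8 = 8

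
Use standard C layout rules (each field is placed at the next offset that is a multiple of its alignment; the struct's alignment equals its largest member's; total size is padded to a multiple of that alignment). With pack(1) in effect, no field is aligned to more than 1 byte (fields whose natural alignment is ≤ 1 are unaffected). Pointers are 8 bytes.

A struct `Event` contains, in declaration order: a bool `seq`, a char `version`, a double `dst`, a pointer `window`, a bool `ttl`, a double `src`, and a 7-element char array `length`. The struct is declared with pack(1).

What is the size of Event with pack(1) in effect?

0..1  seq  (1B, 1-aligned)
1..2  version  (1B, 1-aligned)
2..10  dst  (8B, 1-aligned)
10..18  window  (8B, 1-aligned)
18..19  ttl  (1B, 1-aligned)
19..27  src  (8B, 1-aligned)
27..34  length  (7B, 1-aligned)
sizeof = 34, alignof = 1

34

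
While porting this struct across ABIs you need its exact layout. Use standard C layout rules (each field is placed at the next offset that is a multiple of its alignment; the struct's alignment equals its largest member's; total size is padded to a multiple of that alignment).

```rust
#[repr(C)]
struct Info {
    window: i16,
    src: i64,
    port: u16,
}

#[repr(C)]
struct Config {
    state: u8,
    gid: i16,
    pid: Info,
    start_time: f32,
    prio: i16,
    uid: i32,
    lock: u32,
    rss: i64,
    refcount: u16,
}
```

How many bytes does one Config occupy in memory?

64 bytes

Info: 0..2  window  (2B, 2-aligned); 2..8  -- padding (6B); 8..16  src  (8B, 8-aligned); 16..18  port  (2B, 2-aligned); 18..24  -- tail padding (6B); sizeof = 24, alignof = 8
0..1  state  (1B, 1-aligned)
1..2  -- padding (1B)
2..4  gid  (2B, 2-aligned)
4..8  -- padding (4B)
8..32  pid  (24B, 8-aligned)
32..36  start_time  (4B, 4-aligned)
36..38  prio  (2B, 2-aligned)
38..40  -- padding (2B)
40..44  uid  (4B, 4-aligned)
44..48  lock  (4B, 4-aligned)
48..56  rss  (8B, 8-aligned)
56..58  refcount  (2B, 2-aligned)
58..64  -- tail padding (6B)
sizeof = 64, alignof = 8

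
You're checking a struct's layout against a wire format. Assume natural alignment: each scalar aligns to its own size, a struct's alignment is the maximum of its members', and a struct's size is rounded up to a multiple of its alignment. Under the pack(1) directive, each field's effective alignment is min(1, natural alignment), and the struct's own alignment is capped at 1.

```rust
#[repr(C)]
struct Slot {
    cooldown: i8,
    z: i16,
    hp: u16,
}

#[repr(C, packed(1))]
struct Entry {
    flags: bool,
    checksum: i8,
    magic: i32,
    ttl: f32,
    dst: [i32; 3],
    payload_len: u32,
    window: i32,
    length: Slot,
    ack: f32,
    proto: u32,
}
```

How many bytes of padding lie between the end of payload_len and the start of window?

Slot: cooldown at 0 (size 1, align 1) → ends 1; pad 1 to align 2 for z; z at 2 (size 2, align 2) → ends 4; hp at 4 (size 2, align 2) → ends 6; total 6 bytes, alignment 2
flags at 0 (size 1, align 1) → ends 1
checksum at 1 (size 1, align 1) → ends 2
magic at 2 (size 4, align 1) → ends 6
ttl at 6 (size 4, align 1) → ends 10
dst at 10 (size 12, align 1) → ends 22
payload_len at 22 (size 4, align 1) → ends 26
window at 26 (size 4, align 1) → ends 30

0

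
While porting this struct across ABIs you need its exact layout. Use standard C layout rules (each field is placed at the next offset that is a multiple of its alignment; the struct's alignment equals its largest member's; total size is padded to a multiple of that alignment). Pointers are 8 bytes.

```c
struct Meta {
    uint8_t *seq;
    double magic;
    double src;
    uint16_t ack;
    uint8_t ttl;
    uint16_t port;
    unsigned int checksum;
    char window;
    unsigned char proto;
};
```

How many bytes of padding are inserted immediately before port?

1

@0: seq [8B, align 8] → 8
@8: magic [8B, align 8] → 16
@16: src [8B, align 8] → 24
@24: ack [2B, align 2] → 26
@26: ttl [1B, align 1] → 27
+1 pad (align 2)
@28: port [2B, align 2] → 30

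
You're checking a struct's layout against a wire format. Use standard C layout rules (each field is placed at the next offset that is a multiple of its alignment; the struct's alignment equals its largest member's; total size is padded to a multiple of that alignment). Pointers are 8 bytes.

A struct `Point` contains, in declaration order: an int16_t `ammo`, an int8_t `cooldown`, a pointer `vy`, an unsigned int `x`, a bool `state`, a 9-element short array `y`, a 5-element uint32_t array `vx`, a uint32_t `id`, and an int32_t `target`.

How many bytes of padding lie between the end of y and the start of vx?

0

@0: ammo [2B, align 2] → 2
@2: cooldown [1B, align 1] → 3
+5 pad (align 8)
@8: vy [8B, align 8] → 16
@16: x [4B, align 4] → 20
@20: state [1B, align 1] → 21
+1 pad (align 2)
@22: y [18B, align 2] → 40
@40: vx [20B, align 4] → 60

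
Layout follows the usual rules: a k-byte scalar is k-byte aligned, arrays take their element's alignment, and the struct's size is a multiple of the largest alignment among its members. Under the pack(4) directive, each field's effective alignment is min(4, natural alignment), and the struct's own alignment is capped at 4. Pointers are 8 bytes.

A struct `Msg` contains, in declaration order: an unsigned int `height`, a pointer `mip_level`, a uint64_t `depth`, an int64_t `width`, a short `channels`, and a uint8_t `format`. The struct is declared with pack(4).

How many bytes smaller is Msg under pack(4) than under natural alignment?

8

natural layout:
  @0: height [4B, align 4] → 4
  +4 pad (align 8)
  @8: mip_level [8B, align 8] → 16
  @16: depth [8B, align 8] → 24
  @24: width [8B, align 8] → 32
  @32: channels [2B, align 2] → 34
  @34: format [1B, align 1] → 35
  +5 tail pad (align 8)
  size 40, align 8
packed(4) layout:
  @0: height [4B, align 4] → 4
  @4: mip_level [8B, align 4] → 12
  @12: depth [8B, align 4] → 20
  @20: width [8B, align 4] → 28
  @28: channels [2B, align 2] → 30
  @30: format [1B, align 1] → 31
  +1 tail pad (align 4)
  size 32, align 4
40 − 32 = 8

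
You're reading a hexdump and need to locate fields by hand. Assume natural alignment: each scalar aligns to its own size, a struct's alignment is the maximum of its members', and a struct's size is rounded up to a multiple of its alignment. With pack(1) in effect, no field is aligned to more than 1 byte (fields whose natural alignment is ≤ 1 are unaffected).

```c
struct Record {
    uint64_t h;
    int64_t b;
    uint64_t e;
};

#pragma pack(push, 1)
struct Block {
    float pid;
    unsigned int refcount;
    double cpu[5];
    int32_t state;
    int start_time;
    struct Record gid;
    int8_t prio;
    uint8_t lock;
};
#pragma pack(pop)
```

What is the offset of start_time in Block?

Record: @0: h [8B, align 8] → 8; @8: b [8B, align 8] → 16; @16: e [8B, align 8] → 24; size 24, align 8
@0: pid [4B, align 1] → 4
@4: refcount [4B, align 1] → 8
@8: cpu [40B, align 1] → 48
@48: state [4B, align 1] → 52
@52: start_time [4B, align 1] → 56

52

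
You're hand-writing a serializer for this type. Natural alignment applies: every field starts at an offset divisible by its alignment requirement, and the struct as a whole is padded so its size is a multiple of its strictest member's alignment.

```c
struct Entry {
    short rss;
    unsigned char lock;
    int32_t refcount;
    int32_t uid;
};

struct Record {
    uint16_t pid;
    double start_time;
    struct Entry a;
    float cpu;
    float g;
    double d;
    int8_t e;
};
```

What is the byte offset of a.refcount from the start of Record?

Entry: 0..2  rss  (2B, 2-aligned); 2..3  lock  (1B, 1-aligned); 3..4  -- padding (1B); 4..8  refcount  (4B, 4-aligned); 8..12  uid  (4B, 4-aligned); sizeof = 12, alignof = 4
0..2  pid  (2B, 2-aligned)
2..8  -- padding (6B)
8..16  start_time  (8B, 8-aligned)
16..28  a  (12B, 4-aligned)
within Entry: refcount at 4
16 + 4 = 20

20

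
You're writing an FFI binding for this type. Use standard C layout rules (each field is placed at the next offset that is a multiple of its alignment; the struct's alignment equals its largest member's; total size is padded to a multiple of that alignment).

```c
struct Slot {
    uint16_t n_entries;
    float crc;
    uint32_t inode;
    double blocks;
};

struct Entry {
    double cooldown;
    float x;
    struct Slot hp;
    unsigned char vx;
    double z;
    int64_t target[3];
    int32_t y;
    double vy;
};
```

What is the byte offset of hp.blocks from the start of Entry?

32

Slot: @0: n_entries [2B, align 2] → 2; +2 pad (align 4); @4: crc [4B, align 4] → 8; @8: inode [4B, align 4] → 12; +4 pad (align 8); @16: blocks [8B, align 8] → 24; size 24, align 8
@0: cooldown [8B, align 8] → 8
@8: x [4B, align 4] → 12
+4 pad (align 8)
@16: hp [24B, align 8] → 40
within Slot: blocks at 16
16 + 16 = 32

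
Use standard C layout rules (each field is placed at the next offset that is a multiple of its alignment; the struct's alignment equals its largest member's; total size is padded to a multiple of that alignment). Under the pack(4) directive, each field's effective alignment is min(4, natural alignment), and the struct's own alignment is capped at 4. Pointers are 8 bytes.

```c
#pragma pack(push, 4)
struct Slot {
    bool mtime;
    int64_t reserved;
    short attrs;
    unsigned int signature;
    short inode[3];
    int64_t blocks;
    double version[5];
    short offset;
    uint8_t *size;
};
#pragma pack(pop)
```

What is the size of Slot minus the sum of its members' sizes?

mtime at 0 (size 1, align 1) → ends 1
pad 3 to align 4 for reserved
reserved at 4 (size 8, align 4) → ends 12
attrs at 12 (size 2, align 2) → ends 14
pad 2 to align 4 for signature
signature at 16 (size 4, align 4) → ends 20
inode at 20 (size 6, align 2) → ends 26
pad 2 to align 4 for blocks
blocks at 28 (size 8, align 4) → ends 36
version at 36 (size 40, align 4) → ends 76
offset at 76 (size 2, align 2) → ends 78
pad 2 to align 4 for size
size at 80 (size 8, align 4) → ends 88
total 88 bytes, alignment 4
data bytes 79, size 88 → padding 9

9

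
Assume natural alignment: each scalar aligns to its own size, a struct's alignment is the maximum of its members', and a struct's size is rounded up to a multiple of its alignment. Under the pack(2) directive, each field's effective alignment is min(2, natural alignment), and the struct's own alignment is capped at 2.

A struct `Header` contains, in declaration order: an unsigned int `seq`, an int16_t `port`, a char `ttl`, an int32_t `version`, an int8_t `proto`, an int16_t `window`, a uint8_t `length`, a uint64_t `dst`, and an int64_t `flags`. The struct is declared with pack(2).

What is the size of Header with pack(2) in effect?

34

0..4  seq  (4B, 2-aligned)
4..6  port  (2B, 2-aligned)
6..7  ttl  (1B, 1-aligned)
7..8  -- padding (1B)
8..12  version  (4B, 2-aligned)
12..13  proto  (1B, 1-aligned)
13..14  -- padding (1B)
14..16  window  (2B, 2-aligned)
16..17  length  (1B, 1-aligned)
17..18  -- padding (1B)
18..26  dst  (8B, 2-aligned)
26..34  flags  (8B, 2-aligned)
sizeof = 34, alignof = 2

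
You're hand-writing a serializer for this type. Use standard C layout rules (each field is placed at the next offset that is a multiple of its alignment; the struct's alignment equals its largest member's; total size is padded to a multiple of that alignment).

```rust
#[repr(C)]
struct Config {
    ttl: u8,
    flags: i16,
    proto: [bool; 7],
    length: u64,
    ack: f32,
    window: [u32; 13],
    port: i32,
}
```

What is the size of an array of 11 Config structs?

0..1  ttl  (1B, 1-aligned)
1..2  -- padding (1B)
2..4  flags  (2B, 2-aligned)
4..11  proto  (7B, 1-aligned)
11..16  -- padding (5B)
16..24  length  (8B, 8-aligned)
24..28  ack  (4B, 4-aligned)
28..80  window  (52B, 4-aligned)
80..84  port  (4B, 4-aligned)
84..88  -- tail padding (4B)
sizeof = 88, alignof = 8
array of 11: 11 × 88 = 968

968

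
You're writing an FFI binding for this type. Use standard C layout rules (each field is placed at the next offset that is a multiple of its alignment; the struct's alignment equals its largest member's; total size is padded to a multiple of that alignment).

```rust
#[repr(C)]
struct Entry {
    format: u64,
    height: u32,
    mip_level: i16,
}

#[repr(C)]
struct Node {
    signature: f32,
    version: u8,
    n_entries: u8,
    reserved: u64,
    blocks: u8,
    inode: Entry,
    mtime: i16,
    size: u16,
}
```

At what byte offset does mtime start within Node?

Entry: 0..8  format  (8B, 8-aligned); 8..12  height  (4B, 4-aligned); 12..14  mip_level  (2B, 2-aligned); 14..16  -- tail padding (2B); sizeof = 16, alignof = 8
0..4  signature  (4B, 4-aligned)
4..5  version  (1B, 1-aligned)
5..6  n_entries  (1B, 1-aligned)
6..8  -- padding (2B)
8..16  reserved  (8B, 8-aligned)
16..17  blocks  (1B, 1-aligned)
17..24  -- padding (7B)
24..40  inode  (16B, 8-aligned)
40..42  mtime  (2B, 2-aligned)

40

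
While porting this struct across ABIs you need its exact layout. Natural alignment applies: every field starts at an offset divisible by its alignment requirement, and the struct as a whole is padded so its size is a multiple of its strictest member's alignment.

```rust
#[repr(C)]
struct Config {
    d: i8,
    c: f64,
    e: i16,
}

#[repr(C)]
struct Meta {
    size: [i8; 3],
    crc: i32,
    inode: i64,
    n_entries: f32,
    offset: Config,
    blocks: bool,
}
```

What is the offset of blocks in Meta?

48

Config: 0..1  d  (1B, 1-aligned); 1..8  -- padding (7B); 8..16  c  (8B, 8-aligned); 16..18  e  (2B, 2-aligned); 18..24  -- tail padding (6B); sizeof = 24, alignof = 8
0..3  size  (3B, 1-aligned)
3..4  -- padding (1B)
4..8  crc  (4B, 4-aligned)
8..16  inode  (8B, 8-aligned)
16..20  n_entries  (4B, 4-aligned)
20..24  -- padding (4B)
24..48  offset  (24B, 8-aligned)
48..49  blocks  (1B, 1-aligned)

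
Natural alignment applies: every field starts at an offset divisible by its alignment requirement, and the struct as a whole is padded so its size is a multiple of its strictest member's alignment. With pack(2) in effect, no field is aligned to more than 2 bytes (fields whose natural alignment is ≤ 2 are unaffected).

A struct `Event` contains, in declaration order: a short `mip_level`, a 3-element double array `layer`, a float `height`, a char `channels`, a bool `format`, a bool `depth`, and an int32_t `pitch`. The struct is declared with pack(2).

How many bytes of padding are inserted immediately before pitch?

1

0..2  mip_level  (2B, 2-aligned)
2..26  layer  (24B, 2-aligned)
26..30  height  (4B, 2-aligned)
30..31  channels  (1B, 1-aligned)
31..32  format  (1B, 1-aligned)
32..33  depth  (1B, 1-aligned)
33..34  -- padding (1B)
34..38  pitch  (4B, 2-aligned)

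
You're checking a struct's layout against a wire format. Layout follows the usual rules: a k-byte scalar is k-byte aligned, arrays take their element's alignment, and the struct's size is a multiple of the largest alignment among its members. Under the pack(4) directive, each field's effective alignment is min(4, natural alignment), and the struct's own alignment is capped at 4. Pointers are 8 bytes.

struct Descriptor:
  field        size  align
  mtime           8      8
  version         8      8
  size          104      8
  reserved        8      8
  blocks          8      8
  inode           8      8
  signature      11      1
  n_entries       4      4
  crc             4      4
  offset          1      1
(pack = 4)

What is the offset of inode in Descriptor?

136

0..8  mtime  (8B, 4-aligned)
8..16  version  (8B, 4-aligned)
16..120  size  (104B, 4-aligned)
120..128  reserved  (8B, 4-aligned)
128..136  blocks  (8B, 4-aligned)
136..144  inode  (8B, 4-aligned)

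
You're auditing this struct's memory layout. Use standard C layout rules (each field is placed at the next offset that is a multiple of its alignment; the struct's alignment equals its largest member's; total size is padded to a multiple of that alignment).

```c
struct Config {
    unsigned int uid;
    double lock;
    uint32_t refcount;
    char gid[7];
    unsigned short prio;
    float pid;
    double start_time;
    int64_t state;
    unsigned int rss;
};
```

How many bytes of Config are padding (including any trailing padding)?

uid at 0 (size 4, align 4) → ends 4
pad 4 to align 8 for lock
lock at 8 (size 8, align 8) → ends 16
refcount at 16 (size 4, align 4) → ends 20
gid at 20 (size 7, align 1) → ends 27
pad 1 to align 2 for prio
prio at 28 (size 2, align 2) → ends 30
pad 2 to align 4 for pid
pid at 32 (size 4, align 4) → ends 36
pad 4 to align 8 for start_time
start_time at 40 (size 8, align 8) → ends 48
state at 48 (size 8, align 8) → ends 56
rss at 56 (size 4, align 4) → ends 60
tail pad 4 to reach multiple of 8
total 64 bytes, alignment 8
data bytes 49, size 64 → padding 15

15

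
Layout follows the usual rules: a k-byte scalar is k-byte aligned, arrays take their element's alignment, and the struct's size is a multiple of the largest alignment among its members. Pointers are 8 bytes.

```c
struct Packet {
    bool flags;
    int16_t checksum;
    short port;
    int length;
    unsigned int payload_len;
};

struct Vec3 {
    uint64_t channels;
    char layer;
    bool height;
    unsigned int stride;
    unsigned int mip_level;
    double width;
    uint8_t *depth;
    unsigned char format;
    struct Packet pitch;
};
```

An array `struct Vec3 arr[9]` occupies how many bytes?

Packet: @0: flags [1B, align 1] → 1; +1 pad (align 2); @2: checksum [2B, align 2] → 4; @4: port [2B, align 2] → 6; +2 pad (align 4); @8: length [4B, align 4] → 12; @12: payload_len [4B, align 4] → 16; size 16, align 4
@0: channels [8B, align 8] → 8
@8: layer [1B, align 1] → 9
@9: height [1B, align 1] → 10
+2 pad (align 4)
@12: stride [4B, align 4] → 16
@16: mip_level [4B, align 4] → 20
+4 pad (align 8)
@24: width [8B, align 8] → 32
@32: depth [8B, align 8] → 40
@40: format [1B, align 1] → 41
+3 pad (align 4)
@44: pitch [16B, align 4] → 60
+4 tail pad (align 8)
size 64, align 8
array of 9: 9 × 64 = 576

576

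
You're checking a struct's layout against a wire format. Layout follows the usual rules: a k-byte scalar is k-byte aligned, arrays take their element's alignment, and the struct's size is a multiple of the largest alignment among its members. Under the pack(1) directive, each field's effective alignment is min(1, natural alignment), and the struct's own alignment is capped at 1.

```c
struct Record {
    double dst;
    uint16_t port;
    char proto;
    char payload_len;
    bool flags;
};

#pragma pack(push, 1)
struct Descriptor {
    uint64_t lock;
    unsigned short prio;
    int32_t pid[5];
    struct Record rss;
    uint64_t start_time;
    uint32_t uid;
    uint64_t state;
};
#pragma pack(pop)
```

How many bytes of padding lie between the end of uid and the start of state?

Record: 0..8  dst  (8B, 8-aligned); 8..10  port  (2B, 2-aligned); 10..11  proto  (1B, 1-aligned); 11..12  payload_len  (1B, 1-aligned); 12..13  flags  (1B, 1-aligned); 13..16  -- tail padding (3B); sizeof = 16, alignof = 8
0..8  lock  (8B, 1-aligned)
8..10  prio  (2B, 1-aligned)
10..30  pid  (20B, 1-aligned)
30..46  rss  (16B, 1-aligned)
46..54  start_time  (8B, 1-aligned)
54..58  uid  (4B, 1-aligned)
58..66  state  (8B, 1-aligned)

0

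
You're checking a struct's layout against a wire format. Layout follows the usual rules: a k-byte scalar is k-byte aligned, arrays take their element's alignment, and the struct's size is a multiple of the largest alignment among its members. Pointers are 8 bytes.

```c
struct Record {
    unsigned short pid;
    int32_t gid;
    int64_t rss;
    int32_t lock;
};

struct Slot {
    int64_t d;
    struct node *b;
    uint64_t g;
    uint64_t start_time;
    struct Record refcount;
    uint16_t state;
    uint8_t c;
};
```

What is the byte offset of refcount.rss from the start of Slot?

40

Record: pid at 0 (size 2, align 2) → ends 2; pad 2 to align 4 for gid; gid at 4 (size 4, align 4) → ends 8; rss at 8 (size 8, align 8) → ends 16; lock at 16 (size 4, align 4) → ends 20; tail pad 4 to reach multiple of 8; total 24 bytes, alignment 8
d at 0 (size 8, align 8) → ends 8
b at 8 (size 8, align 8) → ends 16
g at 16 (size 8, align 8) → ends 24
start_time at 24 (size 8, align 8) → ends 32
refcount at 32 (size 24, align 8) → ends 56
within Record: rss at 8
32 + 8 = 40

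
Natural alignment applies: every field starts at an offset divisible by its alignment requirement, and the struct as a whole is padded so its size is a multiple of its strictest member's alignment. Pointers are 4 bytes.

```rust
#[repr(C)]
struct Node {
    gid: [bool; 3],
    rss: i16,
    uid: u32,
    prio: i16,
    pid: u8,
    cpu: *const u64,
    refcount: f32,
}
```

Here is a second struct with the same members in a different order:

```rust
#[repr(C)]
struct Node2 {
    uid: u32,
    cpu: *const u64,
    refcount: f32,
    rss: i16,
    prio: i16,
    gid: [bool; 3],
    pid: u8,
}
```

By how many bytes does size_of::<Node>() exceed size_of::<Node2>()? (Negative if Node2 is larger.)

4

gid at 0 (size 3, align 1) → ends 3
pad 1 to align 2 for rss
rss at 4 (size 2, align 2) → ends 6
pad 2 to align 4 for uid
uid at 8 (size 4, align 4) → ends 12
prio at 12 (size 2, align 2) → ends 14
pid at 14 (size 1, align 1) → ends 15
pad 1 to align 4 for cpu
cpu at 16 (size 4, align 4) → ends 20
refcount at 20 (size 4, align 4) → ends 24
total 24 bytes, alignment 4
— Node2 —
uid at 0 (size 4, align 4) → ends 4
cpu at 4 (size 4, align 4) → ends 8
refcount at 8 (size 4, align 4) → ends 12
rss at 12 (size 2, align 2) → ends 14
prio at 14 (size 2, align 2) → ends 16
gid at 16 (size 3, align 1) → ends 19
pid at 19 (size 1, align 1) → ends 20
total 20 bytes, alignment 4
24 − 20 = 4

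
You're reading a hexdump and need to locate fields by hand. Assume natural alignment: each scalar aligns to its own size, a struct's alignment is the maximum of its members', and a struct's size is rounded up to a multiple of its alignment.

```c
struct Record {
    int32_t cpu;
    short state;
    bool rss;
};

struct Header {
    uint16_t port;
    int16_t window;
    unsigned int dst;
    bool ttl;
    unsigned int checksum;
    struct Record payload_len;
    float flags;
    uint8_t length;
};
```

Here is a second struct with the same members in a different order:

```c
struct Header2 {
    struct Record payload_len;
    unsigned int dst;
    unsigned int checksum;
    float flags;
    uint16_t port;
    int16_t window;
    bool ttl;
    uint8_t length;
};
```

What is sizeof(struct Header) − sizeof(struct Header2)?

Record: @0: cpu [4B, align 4] → 4; @4: state [2B, align 2] → 6; @6: rss [1B, align 1] → 7; +1 tail pad (align 4); size 8, align 4
@0: port [2B, align 2] → 2
@2: window [2B, align 2] → 4
@4: dst [4B, align 4] → 8
@8: ttl [1B, align 1] → 9
+3 pad (align 4)
@12: checksum [4B, align 4] → 16
@16: payload_len [8B, align 4] → 24
@24: flags [4B, align 4] → 28
@28: length [1B, align 1] → 29
+3 tail pad (align 4)
size 32, align 4
— Header2 —
@0: payload_len [8B, align 4] → 8
@8: dst [4B, align 4] → 12
@12: checksum [4B, align 4] → 16
@16: flags [4B, align 4] → 20
@20: port [2B, align 2] → 22
@22: window [2B, align 2] → 24
@24: ttl [1B, align 1] → 25
@25: length [1B, align 1] → 26
+2 tail pad (align 4)
size 28, align 4
32 − 28 = 4

4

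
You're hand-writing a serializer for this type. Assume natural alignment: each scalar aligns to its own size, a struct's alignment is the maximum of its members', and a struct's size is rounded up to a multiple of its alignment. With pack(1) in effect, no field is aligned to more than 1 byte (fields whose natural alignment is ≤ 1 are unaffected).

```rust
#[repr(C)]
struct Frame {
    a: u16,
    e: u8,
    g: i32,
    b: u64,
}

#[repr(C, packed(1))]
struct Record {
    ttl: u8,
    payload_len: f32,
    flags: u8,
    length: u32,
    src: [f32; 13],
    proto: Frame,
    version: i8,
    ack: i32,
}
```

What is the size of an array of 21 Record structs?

1743

Frame: 0..2  a  (2B, 2-aligned); 2..3  e  (1B, 1-aligned); 3..4  -- padding (1B); 4..8  g  (4B, 4-aligned); 8..16  b  (8B, 8-aligned); sizeof = 16, alignof = 8
0..1  ttl  (1B, 1-aligned)
1..5  payload_len  (4B, 1-aligned)
5..6  flags  (1B, 1-aligned)
6..10  length  (4B, 1-aligned)
10..62  src  (52B, 1-aligned)
62..78  proto  (16B, 1-aligned)
78..79  version  (1B, 1-aligned)
79..83  ack  (4B, 1-aligned)
sizeof = 83, alignof = 1
array of 21: 21 × 83 = 1743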